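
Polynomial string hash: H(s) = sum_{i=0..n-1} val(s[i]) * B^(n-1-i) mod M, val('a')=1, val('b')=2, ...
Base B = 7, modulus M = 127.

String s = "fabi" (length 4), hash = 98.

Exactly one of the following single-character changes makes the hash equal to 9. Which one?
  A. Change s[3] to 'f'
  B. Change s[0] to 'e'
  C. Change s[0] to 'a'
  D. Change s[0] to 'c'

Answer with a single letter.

Answer: B

Derivation:
Option A: s[3]='i'->'f', delta=(6-9)*7^0 mod 127 = 124, hash=98+124 mod 127 = 95
Option B: s[0]='f'->'e', delta=(5-6)*7^3 mod 127 = 38, hash=98+38 mod 127 = 9 <-- target
Option C: s[0]='f'->'a', delta=(1-6)*7^3 mod 127 = 63, hash=98+63 mod 127 = 34
Option D: s[0]='f'->'c', delta=(3-6)*7^3 mod 127 = 114, hash=98+114 mod 127 = 85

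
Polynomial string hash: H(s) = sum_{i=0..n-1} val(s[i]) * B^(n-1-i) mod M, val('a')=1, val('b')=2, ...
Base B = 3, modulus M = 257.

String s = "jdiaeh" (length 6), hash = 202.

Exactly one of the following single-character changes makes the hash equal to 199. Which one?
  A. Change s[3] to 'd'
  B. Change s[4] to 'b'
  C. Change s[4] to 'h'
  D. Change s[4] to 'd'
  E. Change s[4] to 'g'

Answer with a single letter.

Option A: s[3]='a'->'d', delta=(4-1)*3^2 mod 257 = 27, hash=202+27 mod 257 = 229
Option B: s[4]='e'->'b', delta=(2-5)*3^1 mod 257 = 248, hash=202+248 mod 257 = 193
Option C: s[4]='e'->'h', delta=(8-5)*3^1 mod 257 = 9, hash=202+9 mod 257 = 211
Option D: s[4]='e'->'d', delta=(4-5)*3^1 mod 257 = 254, hash=202+254 mod 257 = 199 <-- target
Option E: s[4]='e'->'g', delta=(7-5)*3^1 mod 257 = 6, hash=202+6 mod 257 = 208

Answer: D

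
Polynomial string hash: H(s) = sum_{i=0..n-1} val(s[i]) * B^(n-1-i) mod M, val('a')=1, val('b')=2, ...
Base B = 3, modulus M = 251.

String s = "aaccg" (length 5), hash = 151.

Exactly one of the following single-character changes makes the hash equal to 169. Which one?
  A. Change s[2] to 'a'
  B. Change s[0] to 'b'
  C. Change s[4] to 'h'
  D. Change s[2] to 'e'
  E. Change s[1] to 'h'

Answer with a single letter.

Answer: D

Derivation:
Option A: s[2]='c'->'a', delta=(1-3)*3^2 mod 251 = 233, hash=151+233 mod 251 = 133
Option B: s[0]='a'->'b', delta=(2-1)*3^4 mod 251 = 81, hash=151+81 mod 251 = 232
Option C: s[4]='g'->'h', delta=(8-7)*3^0 mod 251 = 1, hash=151+1 mod 251 = 152
Option D: s[2]='c'->'e', delta=(5-3)*3^2 mod 251 = 18, hash=151+18 mod 251 = 169 <-- target
Option E: s[1]='a'->'h', delta=(8-1)*3^3 mod 251 = 189, hash=151+189 mod 251 = 89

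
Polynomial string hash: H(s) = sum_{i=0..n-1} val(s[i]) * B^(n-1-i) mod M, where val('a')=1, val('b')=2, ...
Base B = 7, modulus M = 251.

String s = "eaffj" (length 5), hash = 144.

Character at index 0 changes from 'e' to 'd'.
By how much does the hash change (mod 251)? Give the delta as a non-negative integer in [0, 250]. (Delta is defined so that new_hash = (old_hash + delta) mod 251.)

Delta formula: (val(new) - val(old)) * B^(n-1-k) mod M
  val('d') - val('e') = 4 - 5 = -1
  B^(n-1-k) = 7^4 mod 251 = 142
  Delta = -1 * 142 mod 251 = 109

Answer: 109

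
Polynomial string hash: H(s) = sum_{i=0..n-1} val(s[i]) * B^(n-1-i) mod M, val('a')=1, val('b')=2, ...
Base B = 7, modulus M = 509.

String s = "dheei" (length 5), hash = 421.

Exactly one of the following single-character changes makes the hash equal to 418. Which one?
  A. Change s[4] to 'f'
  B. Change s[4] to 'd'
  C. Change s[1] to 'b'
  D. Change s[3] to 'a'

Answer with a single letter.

Answer: A

Derivation:
Option A: s[4]='i'->'f', delta=(6-9)*7^0 mod 509 = 506, hash=421+506 mod 509 = 418 <-- target
Option B: s[4]='i'->'d', delta=(4-9)*7^0 mod 509 = 504, hash=421+504 mod 509 = 416
Option C: s[1]='h'->'b', delta=(2-8)*7^3 mod 509 = 487, hash=421+487 mod 509 = 399
Option D: s[3]='e'->'a', delta=(1-5)*7^1 mod 509 = 481, hash=421+481 mod 509 = 393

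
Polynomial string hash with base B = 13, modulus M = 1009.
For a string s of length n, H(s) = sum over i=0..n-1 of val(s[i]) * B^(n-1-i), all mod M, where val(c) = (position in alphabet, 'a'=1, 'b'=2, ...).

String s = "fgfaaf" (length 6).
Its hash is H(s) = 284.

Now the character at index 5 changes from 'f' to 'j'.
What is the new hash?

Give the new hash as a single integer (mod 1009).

Answer: 288

Derivation:
val('f') = 6, val('j') = 10
Position k = 5, exponent = n-1-k = 0
B^0 mod M = 13^0 mod 1009 = 1
Delta = (10 - 6) * 1 mod 1009 = 4
New hash = (284 + 4) mod 1009 = 288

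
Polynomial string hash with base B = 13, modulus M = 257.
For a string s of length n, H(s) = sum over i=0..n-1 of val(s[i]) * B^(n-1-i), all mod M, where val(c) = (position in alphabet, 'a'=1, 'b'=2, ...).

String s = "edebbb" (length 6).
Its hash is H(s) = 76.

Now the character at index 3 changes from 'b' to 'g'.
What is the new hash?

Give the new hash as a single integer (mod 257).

val('b') = 2, val('g') = 7
Position k = 3, exponent = n-1-k = 2
B^2 mod M = 13^2 mod 257 = 169
Delta = (7 - 2) * 169 mod 257 = 74
New hash = (76 + 74) mod 257 = 150

Answer: 150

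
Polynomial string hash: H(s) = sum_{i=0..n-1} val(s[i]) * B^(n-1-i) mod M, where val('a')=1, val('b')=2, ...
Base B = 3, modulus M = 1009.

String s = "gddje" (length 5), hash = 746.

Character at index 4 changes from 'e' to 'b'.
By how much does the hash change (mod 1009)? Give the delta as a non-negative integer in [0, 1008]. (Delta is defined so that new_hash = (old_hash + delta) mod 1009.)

Delta formula: (val(new) - val(old)) * B^(n-1-k) mod M
  val('b') - val('e') = 2 - 5 = -3
  B^(n-1-k) = 3^0 mod 1009 = 1
  Delta = -3 * 1 mod 1009 = 1006

Answer: 1006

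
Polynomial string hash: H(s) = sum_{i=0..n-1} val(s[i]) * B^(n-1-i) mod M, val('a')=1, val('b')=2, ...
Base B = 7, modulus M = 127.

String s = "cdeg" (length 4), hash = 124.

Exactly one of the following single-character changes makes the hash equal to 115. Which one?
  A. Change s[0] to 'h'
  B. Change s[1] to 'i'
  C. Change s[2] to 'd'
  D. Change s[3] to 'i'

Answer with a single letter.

Answer: B

Derivation:
Option A: s[0]='c'->'h', delta=(8-3)*7^3 mod 127 = 64, hash=124+64 mod 127 = 61
Option B: s[1]='d'->'i', delta=(9-4)*7^2 mod 127 = 118, hash=124+118 mod 127 = 115 <-- target
Option C: s[2]='e'->'d', delta=(4-5)*7^1 mod 127 = 120, hash=124+120 mod 127 = 117
Option D: s[3]='g'->'i', delta=(9-7)*7^0 mod 127 = 2, hash=124+2 mod 127 = 126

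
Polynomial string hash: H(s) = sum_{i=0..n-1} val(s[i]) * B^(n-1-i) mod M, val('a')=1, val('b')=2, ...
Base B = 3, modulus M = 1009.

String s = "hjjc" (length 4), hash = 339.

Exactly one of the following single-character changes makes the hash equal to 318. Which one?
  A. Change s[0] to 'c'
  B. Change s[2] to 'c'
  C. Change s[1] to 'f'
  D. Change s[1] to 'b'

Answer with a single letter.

Option A: s[0]='h'->'c', delta=(3-8)*3^3 mod 1009 = 874, hash=339+874 mod 1009 = 204
Option B: s[2]='j'->'c', delta=(3-10)*3^1 mod 1009 = 988, hash=339+988 mod 1009 = 318 <-- target
Option C: s[1]='j'->'f', delta=(6-10)*3^2 mod 1009 = 973, hash=339+973 mod 1009 = 303
Option D: s[1]='j'->'b', delta=(2-10)*3^2 mod 1009 = 937, hash=339+937 mod 1009 = 267

Answer: B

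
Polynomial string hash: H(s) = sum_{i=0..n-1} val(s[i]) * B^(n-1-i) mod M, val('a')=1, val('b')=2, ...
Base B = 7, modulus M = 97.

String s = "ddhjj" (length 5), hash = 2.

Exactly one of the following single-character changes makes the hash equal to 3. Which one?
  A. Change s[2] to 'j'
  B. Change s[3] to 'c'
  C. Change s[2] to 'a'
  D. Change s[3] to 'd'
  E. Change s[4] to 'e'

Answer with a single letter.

Option A: s[2]='h'->'j', delta=(10-8)*7^2 mod 97 = 1, hash=2+1 mod 97 = 3 <-- target
Option B: s[3]='j'->'c', delta=(3-10)*7^1 mod 97 = 48, hash=2+48 mod 97 = 50
Option C: s[2]='h'->'a', delta=(1-8)*7^2 mod 97 = 45, hash=2+45 mod 97 = 47
Option D: s[3]='j'->'d', delta=(4-10)*7^1 mod 97 = 55, hash=2+55 mod 97 = 57
Option E: s[4]='j'->'e', delta=(5-10)*7^0 mod 97 = 92, hash=2+92 mod 97 = 94

Answer: A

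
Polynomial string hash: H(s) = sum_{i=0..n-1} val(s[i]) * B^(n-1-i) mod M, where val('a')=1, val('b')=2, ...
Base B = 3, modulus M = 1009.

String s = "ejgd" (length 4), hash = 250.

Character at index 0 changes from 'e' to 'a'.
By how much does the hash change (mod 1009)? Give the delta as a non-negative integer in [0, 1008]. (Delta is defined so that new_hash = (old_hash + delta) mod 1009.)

Delta formula: (val(new) - val(old)) * B^(n-1-k) mod M
  val('a') - val('e') = 1 - 5 = -4
  B^(n-1-k) = 3^3 mod 1009 = 27
  Delta = -4 * 27 mod 1009 = 901

Answer: 901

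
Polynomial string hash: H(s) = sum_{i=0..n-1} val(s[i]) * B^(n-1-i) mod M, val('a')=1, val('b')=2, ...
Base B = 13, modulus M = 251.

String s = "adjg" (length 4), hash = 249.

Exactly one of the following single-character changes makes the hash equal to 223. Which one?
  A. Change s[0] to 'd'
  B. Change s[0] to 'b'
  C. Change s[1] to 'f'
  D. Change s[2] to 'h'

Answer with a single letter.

Option A: s[0]='a'->'d', delta=(4-1)*13^3 mod 251 = 65, hash=249+65 mod 251 = 63
Option B: s[0]='a'->'b', delta=(2-1)*13^3 mod 251 = 189, hash=249+189 mod 251 = 187
Option C: s[1]='d'->'f', delta=(6-4)*13^2 mod 251 = 87, hash=249+87 mod 251 = 85
Option D: s[2]='j'->'h', delta=(8-10)*13^1 mod 251 = 225, hash=249+225 mod 251 = 223 <-- target

Answer: D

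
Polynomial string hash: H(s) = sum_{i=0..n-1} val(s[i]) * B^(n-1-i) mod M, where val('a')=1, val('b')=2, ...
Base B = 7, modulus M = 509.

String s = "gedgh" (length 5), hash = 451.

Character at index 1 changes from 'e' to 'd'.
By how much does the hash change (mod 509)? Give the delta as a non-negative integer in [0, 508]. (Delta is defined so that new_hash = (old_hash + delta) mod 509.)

Delta formula: (val(new) - val(old)) * B^(n-1-k) mod M
  val('d') - val('e') = 4 - 5 = -1
  B^(n-1-k) = 7^3 mod 509 = 343
  Delta = -1 * 343 mod 509 = 166

Answer: 166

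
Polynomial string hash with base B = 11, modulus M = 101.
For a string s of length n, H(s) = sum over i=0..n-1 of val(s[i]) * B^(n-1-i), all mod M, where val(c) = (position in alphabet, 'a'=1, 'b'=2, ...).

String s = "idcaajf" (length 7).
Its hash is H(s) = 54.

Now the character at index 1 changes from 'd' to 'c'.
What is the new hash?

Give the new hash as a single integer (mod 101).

Answer: 98

Derivation:
val('d') = 4, val('c') = 3
Position k = 1, exponent = n-1-k = 5
B^5 mod M = 11^5 mod 101 = 57
Delta = (3 - 4) * 57 mod 101 = 44
New hash = (54 + 44) mod 101 = 98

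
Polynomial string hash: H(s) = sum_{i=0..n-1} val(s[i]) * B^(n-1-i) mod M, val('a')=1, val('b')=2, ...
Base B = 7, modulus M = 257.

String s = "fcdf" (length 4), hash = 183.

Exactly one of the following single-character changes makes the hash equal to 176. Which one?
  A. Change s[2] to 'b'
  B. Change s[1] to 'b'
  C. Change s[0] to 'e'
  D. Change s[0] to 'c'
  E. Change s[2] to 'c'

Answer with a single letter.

Answer: E

Derivation:
Option A: s[2]='d'->'b', delta=(2-4)*7^1 mod 257 = 243, hash=183+243 mod 257 = 169
Option B: s[1]='c'->'b', delta=(2-3)*7^2 mod 257 = 208, hash=183+208 mod 257 = 134
Option C: s[0]='f'->'e', delta=(5-6)*7^3 mod 257 = 171, hash=183+171 mod 257 = 97
Option D: s[0]='f'->'c', delta=(3-6)*7^3 mod 257 = 256, hash=183+256 mod 257 = 182
Option E: s[2]='d'->'c', delta=(3-4)*7^1 mod 257 = 250, hash=183+250 mod 257 = 176 <-- target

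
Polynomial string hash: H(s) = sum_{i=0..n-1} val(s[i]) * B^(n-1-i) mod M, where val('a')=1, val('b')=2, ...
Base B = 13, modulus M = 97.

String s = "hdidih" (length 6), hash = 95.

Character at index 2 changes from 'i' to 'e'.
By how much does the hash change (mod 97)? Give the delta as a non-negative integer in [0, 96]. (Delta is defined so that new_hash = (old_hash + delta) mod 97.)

Answer: 39

Derivation:
Delta formula: (val(new) - val(old)) * B^(n-1-k) mod M
  val('e') - val('i') = 5 - 9 = -4
  B^(n-1-k) = 13^3 mod 97 = 63
  Delta = -4 * 63 mod 97 = 39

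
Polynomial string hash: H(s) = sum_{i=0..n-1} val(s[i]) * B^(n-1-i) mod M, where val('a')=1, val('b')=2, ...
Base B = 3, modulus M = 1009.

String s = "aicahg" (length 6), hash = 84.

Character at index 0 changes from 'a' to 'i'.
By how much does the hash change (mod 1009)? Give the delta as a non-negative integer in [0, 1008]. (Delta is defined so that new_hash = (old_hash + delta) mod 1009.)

Answer: 935

Derivation:
Delta formula: (val(new) - val(old)) * B^(n-1-k) mod M
  val('i') - val('a') = 9 - 1 = 8
  B^(n-1-k) = 3^5 mod 1009 = 243
  Delta = 8 * 243 mod 1009 = 935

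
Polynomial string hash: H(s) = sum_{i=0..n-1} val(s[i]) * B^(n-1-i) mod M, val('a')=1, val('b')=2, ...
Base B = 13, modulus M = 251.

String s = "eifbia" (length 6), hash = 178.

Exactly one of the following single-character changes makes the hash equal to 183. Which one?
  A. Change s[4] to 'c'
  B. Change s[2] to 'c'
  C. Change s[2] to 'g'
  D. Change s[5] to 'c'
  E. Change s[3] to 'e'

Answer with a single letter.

Answer: E

Derivation:
Option A: s[4]='i'->'c', delta=(3-9)*13^1 mod 251 = 173, hash=178+173 mod 251 = 100
Option B: s[2]='f'->'c', delta=(3-6)*13^3 mod 251 = 186, hash=178+186 mod 251 = 113
Option C: s[2]='f'->'g', delta=(7-6)*13^3 mod 251 = 189, hash=178+189 mod 251 = 116
Option D: s[5]='a'->'c', delta=(3-1)*13^0 mod 251 = 2, hash=178+2 mod 251 = 180
Option E: s[3]='b'->'e', delta=(5-2)*13^2 mod 251 = 5, hash=178+5 mod 251 = 183 <-- target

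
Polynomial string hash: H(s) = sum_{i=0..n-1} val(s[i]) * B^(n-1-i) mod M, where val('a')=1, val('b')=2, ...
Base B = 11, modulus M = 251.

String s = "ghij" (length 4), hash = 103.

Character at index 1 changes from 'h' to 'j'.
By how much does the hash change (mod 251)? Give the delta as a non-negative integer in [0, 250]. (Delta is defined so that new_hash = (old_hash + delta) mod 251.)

Answer: 242

Derivation:
Delta formula: (val(new) - val(old)) * B^(n-1-k) mod M
  val('j') - val('h') = 10 - 8 = 2
  B^(n-1-k) = 11^2 mod 251 = 121
  Delta = 2 * 121 mod 251 = 242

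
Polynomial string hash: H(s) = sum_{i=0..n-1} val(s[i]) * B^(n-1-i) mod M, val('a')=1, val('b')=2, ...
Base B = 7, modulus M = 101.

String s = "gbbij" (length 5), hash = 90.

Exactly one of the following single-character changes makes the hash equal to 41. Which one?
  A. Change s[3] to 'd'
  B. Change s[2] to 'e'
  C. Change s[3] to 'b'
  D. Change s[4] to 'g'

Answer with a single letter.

Answer: C

Derivation:
Option A: s[3]='i'->'d', delta=(4-9)*7^1 mod 101 = 66, hash=90+66 mod 101 = 55
Option B: s[2]='b'->'e', delta=(5-2)*7^2 mod 101 = 46, hash=90+46 mod 101 = 35
Option C: s[3]='i'->'b', delta=(2-9)*7^1 mod 101 = 52, hash=90+52 mod 101 = 41 <-- target
Option D: s[4]='j'->'g', delta=(7-10)*7^0 mod 101 = 98, hash=90+98 mod 101 = 87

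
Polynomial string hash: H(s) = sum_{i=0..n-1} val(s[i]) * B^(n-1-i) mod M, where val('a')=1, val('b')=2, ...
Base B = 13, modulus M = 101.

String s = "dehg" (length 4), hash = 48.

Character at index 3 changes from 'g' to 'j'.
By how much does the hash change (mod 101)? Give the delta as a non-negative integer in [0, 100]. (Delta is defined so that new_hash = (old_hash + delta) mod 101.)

Delta formula: (val(new) - val(old)) * B^(n-1-k) mod M
  val('j') - val('g') = 10 - 7 = 3
  B^(n-1-k) = 13^0 mod 101 = 1
  Delta = 3 * 1 mod 101 = 3

Answer: 3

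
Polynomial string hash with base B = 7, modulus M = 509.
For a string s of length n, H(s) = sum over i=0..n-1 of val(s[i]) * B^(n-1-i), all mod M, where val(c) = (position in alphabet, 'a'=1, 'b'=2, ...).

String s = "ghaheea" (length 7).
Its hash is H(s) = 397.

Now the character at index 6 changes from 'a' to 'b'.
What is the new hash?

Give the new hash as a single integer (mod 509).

val('a') = 1, val('b') = 2
Position k = 6, exponent = n-1-k = 0
B^0 mod M = 7^0 mod 509 = 1
Delta = (2 - 1) * 1 mod 509 = 1
New hash = (397 + 1) mod 509 = 398

Answer: 398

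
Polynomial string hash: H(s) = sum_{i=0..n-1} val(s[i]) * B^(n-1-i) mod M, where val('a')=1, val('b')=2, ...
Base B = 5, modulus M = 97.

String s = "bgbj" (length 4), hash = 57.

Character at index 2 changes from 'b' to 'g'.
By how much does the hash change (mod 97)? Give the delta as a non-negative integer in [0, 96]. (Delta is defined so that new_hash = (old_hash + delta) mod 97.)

Answer: 25

Derivation:
Delta formula: (val(new) - val(old)) * B^(n-1-k) mod M
  val('g') - val('b') = 7 - 2 = 5
  B^(n-1-k) = 5^1 mod 97 = 5
  Delta = 5 * 5 mod 97 = 25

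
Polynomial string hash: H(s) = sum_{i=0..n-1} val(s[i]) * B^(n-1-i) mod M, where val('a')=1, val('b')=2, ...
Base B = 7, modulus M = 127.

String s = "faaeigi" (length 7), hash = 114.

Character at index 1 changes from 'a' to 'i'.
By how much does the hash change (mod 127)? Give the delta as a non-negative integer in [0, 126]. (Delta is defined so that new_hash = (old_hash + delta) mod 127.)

Delta formula: (val(new) - val(old)) * B^(n-1-k) mod M
  val('i') - val('a') = 9 - 1 = 8
  B^(n-1-k) = 7^5 mod 127 = 43
  Delta = 8 * 43 mod 127 = 90

Answer: 90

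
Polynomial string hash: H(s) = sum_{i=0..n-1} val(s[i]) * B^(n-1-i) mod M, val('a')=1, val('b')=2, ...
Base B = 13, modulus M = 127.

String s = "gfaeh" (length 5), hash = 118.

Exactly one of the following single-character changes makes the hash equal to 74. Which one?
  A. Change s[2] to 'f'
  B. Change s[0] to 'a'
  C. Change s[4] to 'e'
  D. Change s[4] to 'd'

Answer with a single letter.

Answer: A

Derivation:
Option A: s[2]='a'->'f', delta=(6-1)*13^2 mod 127 = 83, hash=118+83 mod 127 = 74 <-- target
Option B: s[0]='g'->'a', delta=(1-7)*13^4 mod 127 = 84, hash=118+84 mod 127 = 75
Option C: s[4]='h'->'e', delta=(5-8)*13^0 mod 127 = 124, hash=118+124 mod 127 = 115
Option D: s[4]='h'->'d', delta=(4-8)*13^0 mod 127 = 123, hash=118+123 mod 127 = 114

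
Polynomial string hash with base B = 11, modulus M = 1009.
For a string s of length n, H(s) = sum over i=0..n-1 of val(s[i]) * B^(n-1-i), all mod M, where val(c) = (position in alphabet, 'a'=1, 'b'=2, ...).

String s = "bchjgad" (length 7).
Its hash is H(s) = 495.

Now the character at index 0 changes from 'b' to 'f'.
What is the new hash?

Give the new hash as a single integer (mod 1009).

val('b') = 2, val('f') = 6
Position k = 0, exponent = n-1-k = 6
B^6 mod M = 11^6 mod 1009 = 766
Delta = (6 - 2) * 766 mod 1009 = 37
New hash = (495 + 37) mod 1009 = 532

Answer: 532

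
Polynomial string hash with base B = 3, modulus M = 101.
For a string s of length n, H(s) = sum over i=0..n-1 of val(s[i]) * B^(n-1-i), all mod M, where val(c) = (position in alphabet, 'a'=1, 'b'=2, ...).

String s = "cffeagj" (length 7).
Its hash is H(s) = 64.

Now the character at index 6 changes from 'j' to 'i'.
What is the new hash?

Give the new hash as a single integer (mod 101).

Answer: 63

Derivation:
val('j') = 10, val('i') = 9
Position k = 6, exponent = n-1-k = 0
B^0 mod M = 3^0 mod 101 = 1
Delta = (9 - 10) * 1 mod 101 = 100
New hash = (64 + 100) mod 101 = 63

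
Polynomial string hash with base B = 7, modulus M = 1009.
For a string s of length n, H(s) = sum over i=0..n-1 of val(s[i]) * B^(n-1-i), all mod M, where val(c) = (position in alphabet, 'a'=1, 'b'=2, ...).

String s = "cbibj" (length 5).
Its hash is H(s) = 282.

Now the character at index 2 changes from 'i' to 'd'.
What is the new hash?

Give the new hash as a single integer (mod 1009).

Answer: 37

Derivation:
val('i') = 9, val('d') = 4
Position k = 2, exponent = n-1-k = 2
B^2 mod M = 7^2 mod 1009 = 49
Delta = (4 - 9) * 49 mod 1009 = 764
New hash = (282 + 764) mod 1009 = 37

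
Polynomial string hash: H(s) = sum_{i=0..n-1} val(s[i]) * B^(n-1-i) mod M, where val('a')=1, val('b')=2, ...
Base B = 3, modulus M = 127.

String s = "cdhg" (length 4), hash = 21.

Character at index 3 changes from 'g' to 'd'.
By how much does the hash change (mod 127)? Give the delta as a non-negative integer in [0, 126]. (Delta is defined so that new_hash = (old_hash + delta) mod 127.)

Answer: 124

Derivation:
Delta formula: (val(new) - val(old)) * B^(n-1-k) mod M
  val('d') - val('g') = 4 - 7 = -3
  B^(n-1-k) = 3^0 mod 127 = 1
  Delta = -3 * 1 mod 127 = 124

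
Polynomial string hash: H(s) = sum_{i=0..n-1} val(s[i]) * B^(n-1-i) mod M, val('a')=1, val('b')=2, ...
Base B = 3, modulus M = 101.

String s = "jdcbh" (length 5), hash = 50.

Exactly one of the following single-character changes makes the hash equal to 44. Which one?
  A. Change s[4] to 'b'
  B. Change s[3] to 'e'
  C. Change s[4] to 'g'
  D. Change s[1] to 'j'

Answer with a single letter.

Answer: A

Derivation:
Option A: s[4]='h'->'b', delta=(2-8)*3^0 mod 101 = 95, hash=50+95 mod 101 = 44 <-- target
Option B: s[3]='b'->'e', delta=(5-2)*3^1 mod 101 = 9, hash=50+9 mod 101 = 59
Option C: s[4]='h'->'g', delta=(7-8)*3^0 mod 101 = 100, hash=50+100 mod 101 = 49
Option D: s[1]='d'->'j', delta=(10-4)*3^3 mod 101 = 61, hash=50+61 mod 101 = 10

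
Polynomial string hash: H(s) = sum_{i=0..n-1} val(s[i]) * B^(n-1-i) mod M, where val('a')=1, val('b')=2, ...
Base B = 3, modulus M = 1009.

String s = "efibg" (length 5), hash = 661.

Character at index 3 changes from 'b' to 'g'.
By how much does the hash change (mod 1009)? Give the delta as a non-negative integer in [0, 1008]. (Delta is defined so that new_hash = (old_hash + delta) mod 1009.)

Answer: 15

Derivation:
Delta formula: (val(new) - val(old)) * B^(n-1-k) mod M
  val('g') - val('b') = 7 - 2 = 5
  B^(n-1-k) = 3^1 mod 1009 = 3
  Delta = 5 * 3 mod 1009 = 15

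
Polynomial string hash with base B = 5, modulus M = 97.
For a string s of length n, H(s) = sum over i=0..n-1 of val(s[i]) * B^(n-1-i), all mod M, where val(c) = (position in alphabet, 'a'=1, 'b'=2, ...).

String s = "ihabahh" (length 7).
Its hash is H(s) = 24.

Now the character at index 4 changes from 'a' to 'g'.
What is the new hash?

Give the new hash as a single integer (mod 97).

val('a') = 1, val('g') = 7
Position k = 4, exponent = n-1-k = 2
B^2 mod M = 5^2 mod 97 = 25
Delta = (7 - 1) * 25 mod 97 = 53
New hash = (24 + 53) mod 97 = 77

Answer: 77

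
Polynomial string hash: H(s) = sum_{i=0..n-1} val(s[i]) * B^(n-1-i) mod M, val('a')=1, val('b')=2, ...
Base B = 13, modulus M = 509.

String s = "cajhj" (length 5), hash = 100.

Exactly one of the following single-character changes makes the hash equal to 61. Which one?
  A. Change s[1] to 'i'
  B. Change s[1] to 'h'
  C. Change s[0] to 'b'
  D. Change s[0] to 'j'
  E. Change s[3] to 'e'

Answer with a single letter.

Option A: s[1]='a'->'i', delta=(9-1)*13^3 mod 509 = 270, hash=100+270 mod 509 = 370
Option B: s[1]='a'->'h', delta=(8-1)*13^3 mod 509 = 109, hash=100+109 mod 509 = 209
Option C: s[0]='c'->'b', delta=(2-3)*13^4 mod 509 = 452, hash=100+452 mod 509 = 43
Option D: s[0]='c'->'j', delta=(10-3)*13^4 mod 509 = 399, hash=100+399 mod 509 = 499
Option E: s[3]='h'->'e', delta=(5-8)*13^1 mod 509 = 470, hash=100+470 mod 509 = 61 <-- target

Answer: E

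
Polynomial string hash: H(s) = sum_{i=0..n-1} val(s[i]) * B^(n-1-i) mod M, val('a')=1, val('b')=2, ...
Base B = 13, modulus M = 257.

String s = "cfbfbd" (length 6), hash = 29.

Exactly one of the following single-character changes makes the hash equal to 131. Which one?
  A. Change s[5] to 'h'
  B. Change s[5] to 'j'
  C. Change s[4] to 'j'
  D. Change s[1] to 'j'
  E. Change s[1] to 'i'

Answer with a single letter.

Option A: s[5]='d'->'h', delta=(8-4)*13^0 mod 257 = 4, hash=29+4 mod 257 = 33
Option B: s[5]='d'->'j', delta=(10-4)*13^0 mod 257 = 6, hash=29+6 mod 257 = 35
Option C: s[4]='b'->'j', delta=(10-2)*13^1 mod 257 = 104, hash=29+104 mod 257 = 133
Option D: s[1]='f'->'j', delta=(10-6)*13^4 mod 257 = 136, hash=29+136 mod 257 = 165
Option E: s[1]='f'->'i', delta=(9-6)*13^4 mod 257 = 102, hash=29+102 mod 257 = 131 <-- target

Answer: E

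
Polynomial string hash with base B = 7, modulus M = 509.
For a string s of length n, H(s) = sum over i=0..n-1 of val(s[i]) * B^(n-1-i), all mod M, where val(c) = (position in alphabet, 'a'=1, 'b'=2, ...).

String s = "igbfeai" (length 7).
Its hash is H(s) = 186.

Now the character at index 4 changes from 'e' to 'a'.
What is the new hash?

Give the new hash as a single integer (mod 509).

Answer: 499

Derivation:
val('e') = 5, val('a') = 1
Position k = 4, exponent = n-1-k = 2
B^2 mod M = 7^2 mod 509 = 49
Delta = (1 - 5) * 49 mod 509 = 313
New hash = (186 + 313) mod 509 = 499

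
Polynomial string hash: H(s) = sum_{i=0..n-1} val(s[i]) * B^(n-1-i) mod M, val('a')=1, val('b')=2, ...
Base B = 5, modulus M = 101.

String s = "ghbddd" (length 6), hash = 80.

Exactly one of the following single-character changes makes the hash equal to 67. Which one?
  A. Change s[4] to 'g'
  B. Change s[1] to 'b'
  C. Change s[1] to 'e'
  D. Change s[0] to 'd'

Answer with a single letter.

Option A: s[4]='d'->'g', delta=(7-4)*5^1 mod 101 = 15, hash=80+15 mod 101 = 95
Option B: s[1]='h'->'b', delta=(2-8)*5^4 mod 101 = 88, hash=80+88 mod 101 = 67 <-- target
Option C: s[1]='h'->'e', delta=(5-8)*5^4 mod 101 = 44, hash=80+44 mod 101 = 23
Option D: s[0]='g'->'d', delta=(4-7)*5^5 mod 101 = 18, hash=80+18 mod 101 = 98

Answer: B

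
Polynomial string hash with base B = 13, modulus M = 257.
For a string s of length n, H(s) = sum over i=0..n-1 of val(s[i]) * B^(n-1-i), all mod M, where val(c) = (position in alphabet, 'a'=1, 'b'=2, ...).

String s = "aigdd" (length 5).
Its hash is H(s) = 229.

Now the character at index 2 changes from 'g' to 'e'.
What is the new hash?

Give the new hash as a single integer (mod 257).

val('g') = 7, val('e') = 5
Position k = 2, exponent = n-1-k = 2
B^2 mod M = 13^2 mod 257 = 169
Delta = (5 - 7) * 169 mod 257 = 176
New hash = (229 + 176) mod 257 = 148

Answer: 148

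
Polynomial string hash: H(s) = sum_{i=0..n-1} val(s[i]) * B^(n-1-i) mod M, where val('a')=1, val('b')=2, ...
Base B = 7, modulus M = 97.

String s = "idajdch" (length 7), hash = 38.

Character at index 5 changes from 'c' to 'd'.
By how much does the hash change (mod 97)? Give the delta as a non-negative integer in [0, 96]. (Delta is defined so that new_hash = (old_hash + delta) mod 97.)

Delta formula: (val(new) - val(old)) * B^(n-1-k) mod M
  val('d') - val('c') = 4 - 3 = 1
  B^(n-1-k) = 7^1 mod 97 = 7
  Delta = 1 * 7 mod 97 = 7

Answer: 7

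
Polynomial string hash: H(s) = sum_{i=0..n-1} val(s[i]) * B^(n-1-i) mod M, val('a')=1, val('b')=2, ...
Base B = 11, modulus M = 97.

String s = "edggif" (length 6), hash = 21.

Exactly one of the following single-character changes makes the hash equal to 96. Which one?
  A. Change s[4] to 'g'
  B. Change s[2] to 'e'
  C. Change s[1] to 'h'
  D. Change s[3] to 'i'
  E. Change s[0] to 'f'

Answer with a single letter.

Option A: s[4]='i'->'g', delta=(7-9)*11^1 mod 97 = 75, hash=21+75 mod 97 = 96 <-- target
Option B: s[2]='g'->'e', delta=(5-7)*11^3 mod 97 = 54, hash=21+54 mod 97 = 75
Option C: s[1]='d'->'h', delta=(8-4)*11^4 mod 97 = 73, hash=21+73 mod 97 = 94
Option D: s[3]='g'->'i', delta=(9-7)*11^2 mod 97 = 48, hash=21+48 mod 97 = 69
Option E: s[0]='e'->'f', delta=(6-5)*11^5 mod 97 = 31, hash=21+31 mod 97 = 52

Answer: A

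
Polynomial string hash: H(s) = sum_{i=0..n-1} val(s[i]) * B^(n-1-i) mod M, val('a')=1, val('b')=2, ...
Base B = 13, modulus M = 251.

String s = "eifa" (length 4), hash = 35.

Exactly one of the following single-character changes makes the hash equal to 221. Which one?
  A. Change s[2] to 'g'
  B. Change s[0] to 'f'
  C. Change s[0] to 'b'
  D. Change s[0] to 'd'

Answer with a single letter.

Option A: s[2]='f'->'g', delta=(7-6)*13^1 mod 251 = 13, hash=35+13 mod 251 = 48
Option B: s[0]='e'->'f', delta=(6-5)*13^3 mod 251 = 189, hash=35+189 mod 251 = 224
Option C: s[0]='e'->'b', delta=(2-5)*13^3 mod 251 = 186, hash=35+186 mod 251 = 221 <-- target
Option D: s[0]='e'->'d', delta=(4-5)*13^3 mod 251 = 62, hash=35+62 mod 251 = 97

Answer: C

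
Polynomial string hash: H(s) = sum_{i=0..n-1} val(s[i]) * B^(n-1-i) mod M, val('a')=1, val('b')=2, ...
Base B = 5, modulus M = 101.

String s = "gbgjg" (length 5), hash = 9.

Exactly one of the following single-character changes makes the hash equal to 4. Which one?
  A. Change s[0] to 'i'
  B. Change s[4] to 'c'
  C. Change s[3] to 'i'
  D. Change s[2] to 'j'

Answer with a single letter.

Option A: s[0]='g'->'i', delta=(9-7)*5^4 mod 101 = 38, hash=9+38 mod 101 = 47
Option B: s[4]='g'->'c', delta=(3-7)*5^0 mod 101 = 97, hash=9+97 mod 101 = 5
Option C: s[3]='j'->'i', delta=(9-10)*5^1 mod 101 = 96, hash=9+96 mod 101 = 4 <-- target
Option D: s[2]='g'->'j', delta=(10-7)*5^2 mod 101 = 75, hash=9+75 mod 101 = 84

Answer: C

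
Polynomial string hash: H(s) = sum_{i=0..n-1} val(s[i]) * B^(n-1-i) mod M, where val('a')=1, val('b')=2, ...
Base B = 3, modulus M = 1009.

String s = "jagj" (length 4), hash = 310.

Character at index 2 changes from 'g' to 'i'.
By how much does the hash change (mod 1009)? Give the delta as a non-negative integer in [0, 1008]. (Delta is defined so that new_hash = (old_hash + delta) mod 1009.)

Delta formula: (val(new) - val(old)) * B^(n-1-k) mod M
  val('i') - val('g') = 9 - 7 = 2
  B^(n-1-k) = 3^1 mod 1009 = 3
  Delta = 2 * 3 mod 1009 = 6

Answer: 6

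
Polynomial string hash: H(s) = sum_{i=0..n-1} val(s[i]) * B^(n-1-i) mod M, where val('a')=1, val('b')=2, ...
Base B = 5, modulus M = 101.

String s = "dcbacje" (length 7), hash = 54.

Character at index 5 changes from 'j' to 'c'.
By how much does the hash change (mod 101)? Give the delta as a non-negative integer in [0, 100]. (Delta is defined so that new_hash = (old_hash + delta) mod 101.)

Answer: 66

Derivation:
Delta formula: (val(new) - val(old)) * B^(n-1-k) mod M
  val('c') - val('j') = 3 - 10 = -7
  B^(n-1-k) = 5^1 mod 101 = 5
  Delta = -7 * 5 mod 101 = 66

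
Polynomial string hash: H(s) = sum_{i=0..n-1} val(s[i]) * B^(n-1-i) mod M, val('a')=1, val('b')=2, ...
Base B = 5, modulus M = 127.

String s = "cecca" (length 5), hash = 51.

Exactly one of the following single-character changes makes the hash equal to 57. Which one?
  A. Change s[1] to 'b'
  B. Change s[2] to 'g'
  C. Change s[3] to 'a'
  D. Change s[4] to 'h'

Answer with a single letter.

Option A: s[1]='e'->'b', delta=(2-5)*5^3 mod 127 = 6, hash=51+6 mod 127 = 57 <-- target
Option B: s[2]='c'->'g', delta=(7-3)*5^2 mod 127 = 100, hash=51+100 mod 127 = 24
Option C: s[3]='c'->'a', delta=(1-3)*5^1 mod 127 = 117, hash=51+117 mod 127 = 41
Option D: s[4]='a'->'h', delta=(8-1)*5^0 mod 127 = 7, hash=51+7 mod 127 = 58

Answer: A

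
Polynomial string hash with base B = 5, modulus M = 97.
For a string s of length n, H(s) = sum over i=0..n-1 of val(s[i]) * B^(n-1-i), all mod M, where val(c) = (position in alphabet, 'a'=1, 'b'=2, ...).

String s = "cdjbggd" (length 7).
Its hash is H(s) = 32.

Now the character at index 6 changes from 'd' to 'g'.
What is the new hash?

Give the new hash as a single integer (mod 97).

Answer: 35

Derivation:
val('d') = 4, val('g') = 7
Position k = 6, exponent = n-1-k = 0
B^0 mod M = 5^0 mod 97 = 1
Delta = (7 - 4) * 1 mod 97 = 3
New hash = (32 + 3) mod 97 = 35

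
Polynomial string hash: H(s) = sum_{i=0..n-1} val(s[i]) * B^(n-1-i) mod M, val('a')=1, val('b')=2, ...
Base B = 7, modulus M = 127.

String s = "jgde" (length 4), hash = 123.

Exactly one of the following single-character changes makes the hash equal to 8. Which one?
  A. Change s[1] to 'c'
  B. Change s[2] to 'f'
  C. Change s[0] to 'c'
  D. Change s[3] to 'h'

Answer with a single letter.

Answer: C

Derivation:
Option A: s[1]='g'->'c', delta=(3-7)*7^2 mod 127 = 58, hash=123+58 mod 127 = 54
Option B: s[2]='d'->'f', delta=(6-4)*7^1 mod 127 = 14, hash=123+14 mod 127 = 10
Option C: s[0]='j'->'c', delta=(3-10)*7^3 mod 127 = 12, hash=123+12 mod 127 = 8 <-- target
Option D: s[3]='e'->'h', delta=(8-5)*7^0 mod 127 = 3, hash=123+3 mod 127 = 126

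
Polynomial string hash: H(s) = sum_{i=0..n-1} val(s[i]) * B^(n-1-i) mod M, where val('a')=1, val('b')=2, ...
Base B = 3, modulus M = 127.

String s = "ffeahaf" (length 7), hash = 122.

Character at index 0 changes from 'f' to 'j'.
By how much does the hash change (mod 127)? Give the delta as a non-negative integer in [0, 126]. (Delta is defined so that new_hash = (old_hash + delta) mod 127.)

Delta formula: (val(new) - val(old)) * B^(n-1-k) mod M
  val('j') - val('f') = 10 - 6 = 4
  B^(n-1-k) = 3^6 mod 127 = 94
  Delta = 4 * 94 mod 127 = 122

Answer: 122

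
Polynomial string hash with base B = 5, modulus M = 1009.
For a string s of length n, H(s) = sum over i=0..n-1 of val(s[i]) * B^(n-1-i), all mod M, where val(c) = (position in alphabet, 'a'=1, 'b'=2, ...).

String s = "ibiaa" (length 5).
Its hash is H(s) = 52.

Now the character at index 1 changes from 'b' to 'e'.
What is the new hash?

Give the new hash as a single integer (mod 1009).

val('b') = 2, val('e') = 5
Position k = 1, exponent = n-1-k = 3
B^3 mod M = 5^3 mod 1009 = 125
Delta = (5 - 2) * 125 mod 1009 = 375
New hash = (52 + 375) mod 1009 = 427

Answer: 427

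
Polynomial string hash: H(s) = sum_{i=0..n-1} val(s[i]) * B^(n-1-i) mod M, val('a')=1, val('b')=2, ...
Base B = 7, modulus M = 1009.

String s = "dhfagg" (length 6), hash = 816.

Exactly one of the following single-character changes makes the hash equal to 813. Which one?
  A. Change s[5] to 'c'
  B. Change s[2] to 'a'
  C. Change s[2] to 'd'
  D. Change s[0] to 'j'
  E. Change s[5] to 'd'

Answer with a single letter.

Answer: E

Derivation:
Option A: s[5]='g'->'c', delta=(3-7)*7^0 mod 1009 = 1005, hash=816+1005 mod 1009 = 812
Option B: s[2]='f'->'a', delta=(1-6)*7^3 mod 1009 = 303, hash=816+303 mod 1009 = 110
Option C: s[2]='f'->'d', delta=(4-6)*7^3 mod 1009 = 323, hash=816+323 mod 1009 = 130
Option D: s[0]='d'->'j', delta=(10-4)*7^5 mod 1009 = 951, hash=816+951 mod 1009 = 758
Option E: s[5]='g'->'d', delta=(4-7)*7^0 mod 1009 = 1006, hash=816+1006 mod 1009 = 813 <-- target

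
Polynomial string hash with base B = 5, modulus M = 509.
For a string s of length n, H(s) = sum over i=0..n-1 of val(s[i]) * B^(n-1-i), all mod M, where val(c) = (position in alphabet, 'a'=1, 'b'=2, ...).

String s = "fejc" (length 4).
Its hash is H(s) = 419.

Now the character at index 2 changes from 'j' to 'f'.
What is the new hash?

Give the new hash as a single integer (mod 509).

Answer: 399

Derivation:
val('j') = 10, val('f') = 6
Position k = 2, exponent = n-1-k = 1
B^1 mod M = 5^1 mod 509 = 5
Delta = (6 - 10) * 5 mod 509 = 489
New hash = (419 + 489) mod 509 = 399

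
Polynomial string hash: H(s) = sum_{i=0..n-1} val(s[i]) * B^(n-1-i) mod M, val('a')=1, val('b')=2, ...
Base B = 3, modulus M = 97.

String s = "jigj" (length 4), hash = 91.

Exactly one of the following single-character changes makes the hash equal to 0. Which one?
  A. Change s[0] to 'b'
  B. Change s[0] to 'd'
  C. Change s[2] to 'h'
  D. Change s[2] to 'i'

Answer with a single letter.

Answer: D

Derivation:
Option A: s[0]='j'->'b', delta=(2-10)*3^3 mod 97 = 75, hash=91+75 mod 97 = 69
Option B: s[0]='j'->'d', delta=(4-10)*3^3 mod 97 = 32, hash=91+32 mod 97 = 26
Option C: s[2]='g'->'h', delta=(8-7)*3^1 mod 97 = 3, hash=91+3 mod 97 = 94
Option D: s[2]='g'->'i', delta=(9-7)*3^1 mod 97 = 6, hash=91+6 mod 97 = 0 <-- target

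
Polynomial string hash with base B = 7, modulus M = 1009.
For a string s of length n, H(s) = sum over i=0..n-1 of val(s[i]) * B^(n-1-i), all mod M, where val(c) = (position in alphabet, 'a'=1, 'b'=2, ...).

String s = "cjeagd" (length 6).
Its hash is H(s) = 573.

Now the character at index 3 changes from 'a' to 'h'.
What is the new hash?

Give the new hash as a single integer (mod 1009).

val('a') = 1, val('h') = 8
Position k = 3, exponent = n-1-k = 2
B^2 mod M = 7^2 mod 1009 = 49
Delta = (8 - 1) * 49 mod 1009 = 343
New hash = (573 + 343) mod 1009 = 916

Answer: 916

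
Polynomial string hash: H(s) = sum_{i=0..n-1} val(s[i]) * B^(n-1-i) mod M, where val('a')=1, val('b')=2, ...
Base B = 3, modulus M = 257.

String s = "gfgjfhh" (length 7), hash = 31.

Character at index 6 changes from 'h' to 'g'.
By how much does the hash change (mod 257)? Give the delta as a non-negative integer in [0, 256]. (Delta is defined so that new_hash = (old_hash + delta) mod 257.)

Delta formula: (val(new) - val(old)) * B^(n-1-k) mod M
  val('g') - val('h') = 7 - 8 = -1
  B^(n-1-k) = 3^0 mod 257 = 1
  Delta = -1 * 1 mod 257 = 256

Answer: 256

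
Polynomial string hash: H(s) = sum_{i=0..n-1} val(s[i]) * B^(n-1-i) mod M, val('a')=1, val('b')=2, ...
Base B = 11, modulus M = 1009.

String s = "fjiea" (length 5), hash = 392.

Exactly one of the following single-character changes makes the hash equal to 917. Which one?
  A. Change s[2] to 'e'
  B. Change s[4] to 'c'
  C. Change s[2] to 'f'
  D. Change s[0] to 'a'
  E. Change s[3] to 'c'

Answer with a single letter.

Option A: s[2]='i'->'e', delta=(5-9)*11^2 mod 1009 = 525, hash=392+525 mod 1009 = 917 <-- target
Option B: s[4]='a'->'c', delta=(3-1)*11^0 mod 1009 = 2, hash=392+2 mod 1009 = 394
Option C: s[2]='i'->'f', delta=(6-9)*11^2 mod 1009 = 646, hash=392+646 mod 1009 = 29
Option D: s[0]='f'->'a', delta=(1-6)*11^4 mod 1009 = 452, hash=392+452 mod 1009 = 844
Option E: s[3]='e'->'c', delta=(3-5)*11^1 mod 1009 = 987, hash=392+987 mod 1009 = 370

Answer: A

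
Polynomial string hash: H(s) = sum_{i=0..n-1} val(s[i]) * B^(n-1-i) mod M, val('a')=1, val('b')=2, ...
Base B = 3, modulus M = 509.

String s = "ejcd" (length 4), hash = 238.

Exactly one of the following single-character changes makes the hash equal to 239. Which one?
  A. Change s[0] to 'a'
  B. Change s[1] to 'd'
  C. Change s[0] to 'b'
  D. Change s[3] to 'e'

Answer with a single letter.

Option A: s[0]='e'->'a', delta=(1-5)*3^3 mod 509 = 401, hash=238+401 mod 509 = 130
Option B: s[1]='j'->'d', delta=(4-10)*3^2 mod 509 = 455, hash=238+455 mod 509 = 184
Option C: s[0]='e'->'b', delta=(2-5)*3^3 mod 509 = 428, hash=238+428 mod 509 = 157
Option D: s[3]='d'->'e', delta=(5-4)*3^0 mod 509 = 1, hash=238+1 mod 509 = 239 <-- target

Answer: D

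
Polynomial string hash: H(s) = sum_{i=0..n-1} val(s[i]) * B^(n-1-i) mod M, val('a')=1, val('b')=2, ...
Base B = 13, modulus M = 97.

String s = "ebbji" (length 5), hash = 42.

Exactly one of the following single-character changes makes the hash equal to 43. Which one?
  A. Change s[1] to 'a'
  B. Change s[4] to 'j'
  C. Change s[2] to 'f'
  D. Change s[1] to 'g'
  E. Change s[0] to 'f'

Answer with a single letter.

Answer: B

Derivation:
Option A: s[1]='b'->'a', delta=(1-2)*13^3 mod 97 = 34, hash=42+34 mod 97 = 76
Option B: s[4]='i'->'j', delta=(10-9)*13^0 mod 97 = 1, hash=42+1 mod 97 = 43 <-- target
Option C: s[2]='b'->'f', delta=(6-2)*13^2 mod 97 = 94, hash=42+94 mod 97 = 39
Option D: s[1]='b'->'g', delta=(7-2)*13^3 mod 97 = 24, hash=42+24 mod 97 = 66
Option E: s[0]='e'->'f', delta=(6-5)*13^4 mod 97 = 43, hash=42+43 mod 97 = 85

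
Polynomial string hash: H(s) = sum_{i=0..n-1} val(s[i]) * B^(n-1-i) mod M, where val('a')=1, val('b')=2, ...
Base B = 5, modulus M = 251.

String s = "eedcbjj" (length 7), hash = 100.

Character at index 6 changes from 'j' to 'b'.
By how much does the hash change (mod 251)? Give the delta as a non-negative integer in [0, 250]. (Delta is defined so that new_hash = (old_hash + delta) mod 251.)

Answer: 243

Derivation:
Delta formula: (val(new) - val(old)) * B^(n-1-k) mod M
  val('b') - val('j') = 2 - 10 = -8
  B^(n-1-k) = 5^0 mod 251 = 1
  Delta = -8 * 1 mod 251 = 243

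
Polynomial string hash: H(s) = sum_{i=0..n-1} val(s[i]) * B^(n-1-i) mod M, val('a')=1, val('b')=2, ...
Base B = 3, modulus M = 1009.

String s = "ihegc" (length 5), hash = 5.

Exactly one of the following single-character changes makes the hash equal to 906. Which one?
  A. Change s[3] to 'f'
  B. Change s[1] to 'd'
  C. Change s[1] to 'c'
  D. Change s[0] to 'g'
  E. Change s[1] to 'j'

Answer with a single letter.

Option A: s[3]='g'->'f', delta=(6-7)*3^1 mod 1009 = 1006, hash=5+1006 mod 1009 = 2
Option B: s[1]='h'->'d', delta=(4-8)*3^3 mod 1009 = 901, hash=5+901 mod 1009 = 906 <-- target
Option C: s[1]='h'->'c', delta=(3-8)*3^3 mod 1009 = 874, hash=5+874 mod 1009 = 879
Option D: s[0]='i'->'g', delta=(7-9)*3^4 mod 1009 = 847, hash=5+847 mod 1009 = 852
Option E: s[1]='h'->'j', delta=(10-8)*3^3 mod 1009 = 54, hash=5+54 mod 1009 = 59

Answer: B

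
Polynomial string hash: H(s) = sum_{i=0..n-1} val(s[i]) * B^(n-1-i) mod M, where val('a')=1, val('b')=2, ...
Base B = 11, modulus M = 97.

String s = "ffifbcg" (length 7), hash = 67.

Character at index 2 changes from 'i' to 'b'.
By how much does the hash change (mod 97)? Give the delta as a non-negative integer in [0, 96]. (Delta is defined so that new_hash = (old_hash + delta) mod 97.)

Answer: 42

Derivation:
Delta formula: (val(new) - val(old)) * B^(n-1-k) mod M
  val('b') - val('i') = 2 - 9 = -7
  B^(n-1-k) = 11^4 mod 97 = 91
  Delta = -7 * 91 mod 97 = 42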